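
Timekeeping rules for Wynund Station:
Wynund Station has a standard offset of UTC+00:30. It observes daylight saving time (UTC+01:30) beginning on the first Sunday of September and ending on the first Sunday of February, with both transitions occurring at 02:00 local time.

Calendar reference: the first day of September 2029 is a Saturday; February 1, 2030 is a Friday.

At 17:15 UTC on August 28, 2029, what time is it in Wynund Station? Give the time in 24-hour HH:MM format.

17:45

1 September 2029 is a Saturday, so the first Sunday is September 2.
1 February 2030 is a Friday, so the first Sunday is February 3.
At the standard offset (UTC+00:30), 17:15 UTC + 0h30m = 17:45 Wynund Station standard time.
The standard-time date in Wynund Station, August 28, 2029, does not fall between 2 September 2029 and 3 February 2030, so daylight saving is not in effect and Wynund Station is at UTC+00:30.
17:15 UTC + 0h30m = 17:45 local.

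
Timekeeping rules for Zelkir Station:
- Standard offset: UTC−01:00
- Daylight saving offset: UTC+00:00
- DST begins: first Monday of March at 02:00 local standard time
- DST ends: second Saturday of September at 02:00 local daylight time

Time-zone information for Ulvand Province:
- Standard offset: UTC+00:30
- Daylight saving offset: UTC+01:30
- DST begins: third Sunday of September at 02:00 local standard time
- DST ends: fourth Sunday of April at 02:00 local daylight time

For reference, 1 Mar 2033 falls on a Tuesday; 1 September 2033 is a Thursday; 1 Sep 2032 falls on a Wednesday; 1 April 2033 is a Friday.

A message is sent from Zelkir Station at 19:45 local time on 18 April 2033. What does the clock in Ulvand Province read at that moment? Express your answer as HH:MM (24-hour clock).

21:15

1 March 2033 is a Tuesday, so the first Monday is March 7.
1 September 2033 is a Thursday, so the first Saturday is September 3 and the second is September 10.
Daylight saving runs 7 March – 10 September; 18 April 2033 is inside that window, so Zelkir Station is at UTC+00:00.
19:45 Zelkir Station − 0h = 19:45 UTC.
1 September 2032 is a Wednesday, so the first Sunday is September 5 and the third is September 19.
1 April 2033 is a Friday, so the first Sunday is April 3 and the fourth is April 24.
At the standard offset (UTC+00:30), 19:45 UTC + 0h30m = 20:15 Ulvand Province standard time.
The standard-time date in Ulvand Province, 18 April 2033, falls between 19 September 2032 and 24 April 2033, so daylight saving is in effect and Ulvand Province is at UTC+01:30.
19:45 UTC + 1h30m = 21:15 Ulvand Province.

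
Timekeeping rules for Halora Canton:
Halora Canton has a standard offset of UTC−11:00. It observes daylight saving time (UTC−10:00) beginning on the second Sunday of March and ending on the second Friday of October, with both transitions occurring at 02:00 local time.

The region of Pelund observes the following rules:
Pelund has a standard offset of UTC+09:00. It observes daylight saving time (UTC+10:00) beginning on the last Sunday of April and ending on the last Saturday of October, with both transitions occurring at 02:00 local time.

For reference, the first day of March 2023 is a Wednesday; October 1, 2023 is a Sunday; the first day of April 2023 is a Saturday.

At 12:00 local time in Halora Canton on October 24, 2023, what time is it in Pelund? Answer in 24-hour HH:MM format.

09:00

1 March 2023 is a Wednesday, so the first Sunday is March 5 and the second is March 12.
1 October 2023 is a Sunday, so the first Friday is October 6 and the second is October 13.
October 24, 2023 does not fall between 12 March and 13 October, so daylight saving is not in effect and Halora Canton is at UTC−11:00.
12:00 Halora Canton + 11h = 23:00 UTC.
1 April 2023 is a Saturday, so Sundays fall on 2, 9, 16, 23, 30; the last is April 30.
1 October 2023 is a Sunday, so Saturdays fall on 7, 14, 21, 28; the last is October 28.
At the standard offset (UTC+09:00), 23:00 UTC + 9h = 08:00 Pelund standard time (rolling into the next day, 25 October 2023).
The standard-time date in Pelund, October 25, 2023, falls between 30 April and 28 October, so daylight saving is in effect and Pelund is at UTC+10:00.
23:00 UTC + 10h = 09:00 Pelund (rolling into the next day, 25 October 2023).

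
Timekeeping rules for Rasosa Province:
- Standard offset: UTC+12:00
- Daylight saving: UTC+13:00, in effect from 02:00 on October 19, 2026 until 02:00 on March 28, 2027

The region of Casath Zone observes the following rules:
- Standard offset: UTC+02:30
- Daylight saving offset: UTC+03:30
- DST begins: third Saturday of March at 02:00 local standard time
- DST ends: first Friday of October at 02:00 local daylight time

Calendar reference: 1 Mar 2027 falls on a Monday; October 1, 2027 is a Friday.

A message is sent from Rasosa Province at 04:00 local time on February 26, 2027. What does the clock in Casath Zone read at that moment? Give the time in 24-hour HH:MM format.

17:30

February 26, 2027 falls between 19 October 2026 and 28 March 2027, so daylight saving is in effect and Rasosa Province is at UTC+13:00.
04:00 Rasosa Province − 13h = 15:00 UTC (rolling into the previous day, 25 February 2027).
1 March 2027 is a Monday, so the first Saturday is March 6 and the third is March 20.
1 October 2027 is a Friday, so the first Friday is October 1.
At the standard offset (UTC+02:30), 15:00 UTC + 2h30m = 17:30 Casath Zone standard time.
Daylight saving runs 20 March – 1 October; the standard-time date in Casath Zone, February 25, 2027, is outside that window, so Casath Zone is on standard time at UTC+02:30.
15:00 UTC + 2h30m = 17:30 Casath Zone.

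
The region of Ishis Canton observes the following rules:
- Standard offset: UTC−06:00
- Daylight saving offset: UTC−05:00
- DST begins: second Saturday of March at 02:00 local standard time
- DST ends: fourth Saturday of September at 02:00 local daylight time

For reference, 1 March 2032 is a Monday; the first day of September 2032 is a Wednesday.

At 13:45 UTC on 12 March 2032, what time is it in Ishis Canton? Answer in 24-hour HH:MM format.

1 March 2032 is a Monday, so the first Saturday is March 6 and the second is March 13.
1 September 2032 is a Wednesday, so the first Saturday is September 4 and the fourth is September 25.
At the standard offset (UTC−06:00), 13:45 UTC − 6h = 07:45 Ishis Canton standard time.
The standard-time date in Ishis Canton, 12 March 2032, does not fall between 13 March and 25 September, so daylight saving is not in effect and Ishis Canton is at UTC−06:00.
13:45 UTC − 6h = 07:45 local.

07:45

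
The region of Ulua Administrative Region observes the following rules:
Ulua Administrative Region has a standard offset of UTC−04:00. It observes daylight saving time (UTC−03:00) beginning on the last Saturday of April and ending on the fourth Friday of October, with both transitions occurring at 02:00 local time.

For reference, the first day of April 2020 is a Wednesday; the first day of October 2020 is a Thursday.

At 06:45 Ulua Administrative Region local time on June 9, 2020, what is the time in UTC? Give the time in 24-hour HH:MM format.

1 April 2020 is a Wednesday, so Saturdays fall on 4, 11, 18, 25; the last is April 25.
1 October 2020 is a Thursday, so the first Friday is October 2 and the fourth is October 23.
Daylight saving runs 25 April – 23 October; June 9, 2020 is inside that window, so Ulua Administrative Region is at UTC−03:00.
06:45 local + 3h = 09:45 UTC.

09:45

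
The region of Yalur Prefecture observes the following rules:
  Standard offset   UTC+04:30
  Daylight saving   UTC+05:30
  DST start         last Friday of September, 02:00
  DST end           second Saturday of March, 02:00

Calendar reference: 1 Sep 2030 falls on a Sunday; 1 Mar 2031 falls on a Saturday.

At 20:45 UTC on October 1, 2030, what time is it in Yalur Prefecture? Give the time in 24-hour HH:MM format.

1 September 2030 is a Sunday, so Fridays fall on 6, 13, 20, 27; the last is September 27.
1 March 2031 is a Saturday, so the first Saturday is March 1 and the second is March 8.
At the standard offset (UTC+04:30), 20:45 UTC + 4h30m = 01:15 Yalur Prefecture standard time (rolling into the next day, 2 October 2030).
The standard-time date in Yalur Prefecture, October 2, 2030, lies within the daylight-saving period (27 September 2030 – 8 March 2031), so Yalur Prefecture is on daylight time, UTC+05:30.
20:45 UTC + 5h30m = 02:15 local (rolling into the next day, 2 October 2030).

02:15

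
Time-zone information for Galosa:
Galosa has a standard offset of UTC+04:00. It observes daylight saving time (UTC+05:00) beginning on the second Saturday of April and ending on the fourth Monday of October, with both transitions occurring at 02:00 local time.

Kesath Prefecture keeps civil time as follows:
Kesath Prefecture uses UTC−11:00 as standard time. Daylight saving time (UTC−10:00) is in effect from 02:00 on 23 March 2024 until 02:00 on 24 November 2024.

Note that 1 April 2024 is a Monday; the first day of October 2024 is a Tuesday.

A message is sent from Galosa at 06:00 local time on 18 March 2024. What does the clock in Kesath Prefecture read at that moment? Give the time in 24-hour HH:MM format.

15:00

1 April 2024 is a Monday, so the first Saturday is April 6 and the second is April 13.
1 October 2024 is a Tuesday, so the first Monday is October 7 and the fourth is October 28.
18 March 2024 is outside the daylight-saving period (13 April – 28 October), so Galosa is on standard time, UTC+04:00.
06:00 Galosa − 4h = 02:00 UTC.
At the standard offset (UTC−11:00), 02:00 UTC − 11h = 15:00 Kesath Prefecture standard time (rolling into the previous day, 17 March 2024).
The standard-time date in Kesath Prefecture, 17 March 2024, does not fall between 23 March and 24 November, so daylight saving is not in effect and Kesath Prefecture is at UTC−11:00.
02:00 UTC − 11h = 15:00 Kesath Prefecture (rolling into the previous day, 17 March 2024).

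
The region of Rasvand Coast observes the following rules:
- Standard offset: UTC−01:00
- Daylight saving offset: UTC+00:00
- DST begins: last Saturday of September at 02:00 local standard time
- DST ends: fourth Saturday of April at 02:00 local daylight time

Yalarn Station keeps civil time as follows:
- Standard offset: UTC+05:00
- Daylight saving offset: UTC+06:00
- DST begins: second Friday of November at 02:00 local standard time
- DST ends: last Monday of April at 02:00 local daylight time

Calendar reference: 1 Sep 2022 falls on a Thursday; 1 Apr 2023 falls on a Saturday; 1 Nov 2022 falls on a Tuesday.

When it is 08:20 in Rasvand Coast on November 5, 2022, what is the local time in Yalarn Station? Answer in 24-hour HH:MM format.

13:20

1 September 2022 is a Thursday, so Saturdays fall on 3, 10, 17, 24; the last is September 24.
1 April 2023 is a Saturday, so the first Saturday is April 1 and the fourth is April 22.
November 5, 2022 lies within the daylight-saving period (24 September 2022 – 22 April 2023), so Rasvand Coast is on daylight time, UTC+00:00.
08:20 Rasvand Coast − 0h = 08:20 UTC.
1 November 2022 is a Tuesday, so the first Friday is November 4 and the second is November 11.
1 April 2023 is a Saturday, so Mondays fall on 3, 10, 17, 24; the last is April 24.
At the standard offset (UTC+05:00), 08:20 UTC + 5h = 13:20 Yalarn Station standard time.
The standard-time date in Yalarn Station, November 5, 2022, is outside the daylight-saving period (11 November 2022 – 24 April 2023), so Yalarn Station is on standard time, UTC+05:00.
08:20 UTC + 5h = 13:20 Yalarn Station.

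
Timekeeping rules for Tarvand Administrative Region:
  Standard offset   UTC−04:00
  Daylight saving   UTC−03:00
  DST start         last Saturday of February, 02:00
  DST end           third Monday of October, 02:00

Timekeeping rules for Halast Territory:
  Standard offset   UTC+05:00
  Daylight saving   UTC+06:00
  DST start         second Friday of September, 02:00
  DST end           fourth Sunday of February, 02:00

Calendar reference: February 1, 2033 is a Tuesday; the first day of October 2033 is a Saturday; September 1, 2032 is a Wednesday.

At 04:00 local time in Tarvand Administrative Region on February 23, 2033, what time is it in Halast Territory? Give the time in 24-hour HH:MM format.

1 February 2033 is a Tuesday, so Saturdays fall on 5, 12, 19, 26; the last is February 26.
1 October 2033 is a Saturday, so the first Monday is October 3 and the third is October 17.
February 23, 2033 is outside the daylight-saving period (26 February – 17 October), so Tarvand Administrative Region is on standard time, UTC−04:00.
04:00 Tarvand Administrative Region + 4h = 08:00 UTC.
1 September 2032 is a Wednesday, so the first Friday is September 3 and the second is September 10.
1 February 2033 is a Tuesday, so the first Sunday is February 6 and the fourth is February 27.
At the standard offset (UTC+05:00), 08:00 UTC + 5h = 13:00 Halast Territory standard time.
The standard-time date in Halast Territory, February 23, 2033, lies within the daylight-saving period (10 September 2032 – 27 February 2033), so Halast Territory is on daylight time, UTC+06:00.
08:00 UTC + 6h = 14:00 Halast Territory.

14:00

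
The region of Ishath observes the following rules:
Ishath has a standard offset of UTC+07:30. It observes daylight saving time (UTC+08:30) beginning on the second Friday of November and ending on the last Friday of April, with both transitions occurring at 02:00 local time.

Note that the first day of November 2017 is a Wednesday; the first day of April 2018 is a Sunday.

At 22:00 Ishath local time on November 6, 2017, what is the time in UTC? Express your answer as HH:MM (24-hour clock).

14:30

1 November 2017 is a Wednesday, so the first Friday is November 3 and the second is November 10.
1 April 2018 is a Sunday, so Fridays fall on 6, 13, 20, 27; the last is April 27.
Daylight saving runs 10 November 2017 – 27 April 2018; November 6, 2017 is outside that window, so Ishath is on standard time at UTC+07:30.
22:00 local − 7h30m = 14:30 UTC.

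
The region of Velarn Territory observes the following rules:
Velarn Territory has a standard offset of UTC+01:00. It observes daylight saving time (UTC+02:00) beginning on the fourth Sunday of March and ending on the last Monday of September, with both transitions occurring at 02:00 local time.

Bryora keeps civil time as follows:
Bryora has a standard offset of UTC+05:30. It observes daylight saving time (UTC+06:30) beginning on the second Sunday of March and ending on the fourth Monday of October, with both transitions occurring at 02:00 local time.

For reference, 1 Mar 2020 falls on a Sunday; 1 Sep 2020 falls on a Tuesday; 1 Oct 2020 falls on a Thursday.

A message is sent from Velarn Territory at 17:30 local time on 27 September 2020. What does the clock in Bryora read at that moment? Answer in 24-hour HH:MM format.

1 March 2020 is a Sunday, so the first Sunday is March 1 and the fourth is March 22.
1 September 2020 is a Tuesday, so Mondays fall on 7, 14, 21, 28; the last is September 28.
27 September 2020 falls between 22 March and 28 September, so daylight saving is in effect and Velarn Territory is at UTC+02:00.
17:30 Velarn Territory − 2h = 15:30 UTC.
1 March 2020 is a Sunday, so the first Sunday is March 1 and the second is March 8.
1 October 2020 is a Thursday, so the first Monday is October 5 and the fourth is October 26.
At the standard offset (UTC+05:30), 15:30 UTC + 5h30m = 21:00 Bryora standard time.
The standard-time date in Bryora, 27 September 2020, lies within the daylight-saving period (8 March – 26 October), so Bryora is on daylight time, UTC+06:30.
15:30 UTC + 6h30m = 22:00 Bryora.

22:00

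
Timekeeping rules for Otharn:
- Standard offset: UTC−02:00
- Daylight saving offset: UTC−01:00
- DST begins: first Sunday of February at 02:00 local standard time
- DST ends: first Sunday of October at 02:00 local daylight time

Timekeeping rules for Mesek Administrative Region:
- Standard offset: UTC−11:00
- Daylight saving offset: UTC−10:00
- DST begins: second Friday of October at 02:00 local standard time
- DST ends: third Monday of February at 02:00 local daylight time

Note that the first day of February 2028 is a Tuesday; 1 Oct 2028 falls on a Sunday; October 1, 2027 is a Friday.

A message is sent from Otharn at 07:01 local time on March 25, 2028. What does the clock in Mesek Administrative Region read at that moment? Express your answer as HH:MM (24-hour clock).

1 February 2028 is a Tuesday, so the first Sunday is February 6.
1 October 2028 is a Sunday, so the first Sunday is October 1.
March 25, 2028 falls between 6 February and 1 October, so daylight saving is in effect and Otharn is at UTC−01:00.
07:01 Otharn + 1h = 08:01 UTC.
1 October 2027 is a Friday, so the first Friday is October 1 and the second is October 8.
1 February 2028 is a Tuesday, so the first Monday is February 7 and the third is February 21.
At the standard offset (UTC−11:00), 08:01 UTC − 11h = 21:01 Mesek Administrative Region standard time (rolling into the previous day, 24 March 2028).
The standard-time date in Mesek Administrative Region, March 24, 2028, is outside the daylight-saving period (8 October 2027 – 21 February 2028), so Mesek Administrative Region is on standard time, UTC−11:00.
08:01 UTC − 11h = 21:01 Mesek Administrative Region (rolling into the previous day, 24 March 2028).

21:01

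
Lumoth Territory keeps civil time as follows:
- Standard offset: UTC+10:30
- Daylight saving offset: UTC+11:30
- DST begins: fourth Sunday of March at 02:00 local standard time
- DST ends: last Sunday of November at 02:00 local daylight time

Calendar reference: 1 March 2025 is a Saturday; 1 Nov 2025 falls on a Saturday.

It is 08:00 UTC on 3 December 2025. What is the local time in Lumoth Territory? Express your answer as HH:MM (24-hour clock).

18:30

1 March 2025 is a Saturday, so the first Sunday is March 2 and the fourth is March 23.
1 November 2025 is a Saturday, so Sundays fall on 2, 9, 16, 23, 30; the last is November 30.
At the standard offset (UTC+10:30), 08:00 UTC + 10h30m = 18:30 Lumoth Territory standard time.
The standard-time date in Lumoth Territory, 3 December 2025, is outside the daylight-saving period (23 March – 30 November), so Lumoth Territory is on standard time, UTC+10:30.
08:00 UTC + 10h30m = 18:30 local.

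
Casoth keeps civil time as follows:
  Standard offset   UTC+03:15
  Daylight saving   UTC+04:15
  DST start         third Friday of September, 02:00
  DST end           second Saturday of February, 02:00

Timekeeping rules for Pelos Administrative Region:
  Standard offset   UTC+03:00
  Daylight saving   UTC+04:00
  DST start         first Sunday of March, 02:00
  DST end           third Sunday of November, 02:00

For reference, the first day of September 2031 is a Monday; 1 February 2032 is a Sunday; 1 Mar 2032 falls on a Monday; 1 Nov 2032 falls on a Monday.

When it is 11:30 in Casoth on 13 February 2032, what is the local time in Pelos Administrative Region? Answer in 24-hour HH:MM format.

1 September 2031 is a Monday, so the first Friday is September 5 and the third is September 19.
1 February 2032 is a Sunday, so the first Saturday is February 7 and the second is February 14.
13 February 2032 falls between 19 September 2031 and 14 February 2032, so daylight saving is in effect and Casoth is at UTC+04:15.
11:30 Casoth − 4h15m = 07:15 UTC.
1 March 2032 is a Monday, so the first Sunday is March 7.
1 November 2032 is a Monday, so the first Sunday is November 7 and the third is November 21.
At the standard offset (UTC+03:00), 07:15 UTC + 3h = 10:15 Pelos Administrative Region standard time.
The standard-time date in Pelos Administrative Region, 13 February 2032, does not fall between 7 March and 21 November, so daylight saving is not in effect and Pelos Administrative Region is at UTC+03:00.
07:15 UTC + 3h = 10:15 Pelos Administrative Region.

10:15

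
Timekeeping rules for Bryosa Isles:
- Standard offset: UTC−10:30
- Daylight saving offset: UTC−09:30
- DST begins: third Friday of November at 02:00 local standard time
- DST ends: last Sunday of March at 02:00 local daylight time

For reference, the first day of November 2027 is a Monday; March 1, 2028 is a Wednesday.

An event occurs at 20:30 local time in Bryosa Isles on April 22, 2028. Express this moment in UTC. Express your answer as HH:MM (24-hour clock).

07:00

1 November 2027 is a Monday, so the first Friday is November 5 and the third is November 19.
1 March 2028 is a Wednesday, so Sundays fall on 5, 12, 19, 26; the last is March 26.
April 22, 2028 does not fall between 19 November 2027 and 26 March 2028, so daylight saving is not in effect and Bryosa Isles is at UTC−10:30.
20:30 local + 10h30m = 07:00 UTC (rolling into the next day, 23 April 2028).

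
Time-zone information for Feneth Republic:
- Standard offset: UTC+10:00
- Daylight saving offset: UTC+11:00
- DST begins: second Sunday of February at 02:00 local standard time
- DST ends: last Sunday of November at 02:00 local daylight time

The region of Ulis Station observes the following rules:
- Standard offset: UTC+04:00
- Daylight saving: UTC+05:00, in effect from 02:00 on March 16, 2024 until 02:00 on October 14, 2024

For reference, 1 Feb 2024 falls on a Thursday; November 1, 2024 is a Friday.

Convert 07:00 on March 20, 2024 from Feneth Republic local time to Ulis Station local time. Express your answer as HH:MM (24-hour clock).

1 February 2024 is a Thursday, so the first Sunday is February 4 and the second is February 11.
1 November 2024 is a Friday, so Sundays fall on 3, 10, 17, 24; the last is November 24.
Daylight saving runs 11 February – 24 November; March 20, 2024 is inside that window, so Feneth Republic is at UTC+11:00.
07:00 Feneth Republic − 11h = 20:00 UTC (rolling into the previous day, 19 March 2024).
At the standard offset (UTC+04:00), 20:00 UTC + 4h = 00:00 Ulis Station standard time (rolling into the next day, 20 March 2024).
Daylight saving runs 16 March – 14 October; the standard-time date in Ulis Station, March 20, 2024, is inside that window, so Ulis Station is at UTC+05:00.
20:00 UTC + 5h = 01:00 Ulis Station (rolling into the next day, 20 March 2024).

01:00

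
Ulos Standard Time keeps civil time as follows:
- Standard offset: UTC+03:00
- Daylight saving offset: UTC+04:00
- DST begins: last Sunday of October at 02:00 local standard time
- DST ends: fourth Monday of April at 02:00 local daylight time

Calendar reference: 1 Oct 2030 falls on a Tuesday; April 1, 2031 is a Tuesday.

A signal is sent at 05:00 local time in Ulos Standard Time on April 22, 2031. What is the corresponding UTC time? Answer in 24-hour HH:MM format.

01:00

1 October 2030 is a Tuesday, so Sundays fall on 6, 13, 20, 27; the last is October 27.
1 April 2031 is a Tuesday, so the first Monday is April 7 and the fourth is April 28.
April 22, 2031 lies within the daylight-saving period (27 October 2030 – 28 April 2031), so Ulos Standard Time is on daylight time, UTC+04:00.
05:00 local − 4h = 01:00 UTC.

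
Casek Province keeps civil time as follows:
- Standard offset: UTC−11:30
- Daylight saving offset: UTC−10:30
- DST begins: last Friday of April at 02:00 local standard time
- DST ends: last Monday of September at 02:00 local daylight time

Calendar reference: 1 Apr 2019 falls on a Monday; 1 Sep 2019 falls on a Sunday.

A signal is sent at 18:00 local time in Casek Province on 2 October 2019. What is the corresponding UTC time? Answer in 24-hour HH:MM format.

05:30

1 April 2019 is a Monday, so Fridays fall on 5, 12, 19, 26; the last is April 26.
1 September 2019 is a Sunday, so Mondays fall on 2, 9, 16, 23, 30; the last is September 30.
2 October 2019 is outside the daylight-saving period (26 April – 30 September), so Casek Province is on standard time, UTC−11:30.
18:00 local + 11h30m = 05:30 UTC (rolling into the next day, 3 October 2019).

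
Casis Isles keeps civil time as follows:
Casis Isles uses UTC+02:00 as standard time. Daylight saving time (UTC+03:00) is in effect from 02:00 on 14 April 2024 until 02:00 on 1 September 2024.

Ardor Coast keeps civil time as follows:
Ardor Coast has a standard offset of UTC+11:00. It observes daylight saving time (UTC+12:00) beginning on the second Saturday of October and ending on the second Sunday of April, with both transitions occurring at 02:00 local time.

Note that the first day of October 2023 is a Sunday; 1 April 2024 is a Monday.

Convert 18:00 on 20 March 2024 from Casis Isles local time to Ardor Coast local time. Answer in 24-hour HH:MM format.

04:00

20 March 2024 does not fall between 14 April and 1 September, so daylight saving is not in effect and Casis Isles is at UTC+02:00.
18:00 Casis Isles − 2h = 16:00 UTC.
1 October 2023 is a Sunday, so the first Saturday is October 7 and the second is October 14.
1 April 2024 is a Monday, so the first Sunday is April 7 and the second is April 14.
At the standard offset (UTC+11:00), 16:00 UTC + 11h = 03:00 Ardor Coast standard time (rolling into the next day, 21 March 2024).
Daylight saving runs 14 October 2023 – 14 April 2024; the standard-time date in Ardor Coast, 21 March 2024, is inside that window, so Ardor Coast is at UTC+12:00.
16:00 UTC + 12h = 04:00 Ardor Coast (rolling into the next day, 21 March 2024).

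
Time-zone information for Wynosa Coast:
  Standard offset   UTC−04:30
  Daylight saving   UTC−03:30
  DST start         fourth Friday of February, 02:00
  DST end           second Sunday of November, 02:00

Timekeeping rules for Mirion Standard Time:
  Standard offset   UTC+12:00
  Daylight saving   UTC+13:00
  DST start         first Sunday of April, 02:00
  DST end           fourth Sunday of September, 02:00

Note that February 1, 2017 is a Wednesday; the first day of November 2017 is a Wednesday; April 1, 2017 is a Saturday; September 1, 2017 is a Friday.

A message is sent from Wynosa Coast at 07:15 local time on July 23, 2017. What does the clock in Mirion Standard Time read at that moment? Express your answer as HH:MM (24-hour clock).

23:45

1 February 2017 is a Wednesday, so the first Friday is February 3 and the fourth is February 24.
1 November 2017 is a Wednesday, so the first Sunday is November 5 and the second is November 12.
Daylight saving runs 24 February – 12 November; July 23, 2017 is inside that window, so Wynosa Coast is at UTC−03:30.
07:15 Wynosa Coast + 3h30m = 10:45 UTC.
1 April 2017 is a Saturday, so the first Sunday is April 2.
1 September 2017 is a Friday, so the first Sunday is September 3 and the fourth is September 24.
At the standard offset (UTC+12:00), 10:45 UTC + 12h = 22:45 Mirion Standard Time standard time.
Daylight saving runs 2 April – 24 September; the standard-time date in Mirion Standard Time, July 23, 2017, is inside that window, so Mirion Standard Time is at UTC+13:00.
10:45 UTC + 13h = 23:45 Mirion Standard Time.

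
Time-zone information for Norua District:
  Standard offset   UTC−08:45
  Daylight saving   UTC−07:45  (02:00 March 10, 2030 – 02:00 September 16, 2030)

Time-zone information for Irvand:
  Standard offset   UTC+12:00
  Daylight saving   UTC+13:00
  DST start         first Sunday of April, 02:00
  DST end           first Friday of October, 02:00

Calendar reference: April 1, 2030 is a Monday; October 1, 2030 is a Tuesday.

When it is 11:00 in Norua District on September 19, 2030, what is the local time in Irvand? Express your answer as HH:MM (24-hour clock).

08:45

September 19, 2030 is outside the daylight-saving period (10 March – 16 September), so Norua District is on standard time, UTC−08:45.
11:00 Norua District + 8h45m = 19:45 UTC.
1 April 2030 is a Monday, so the first Sunday is April 7.
1 October 2030 is a Tuesday, so the first Friday is October 4.
At the standard offset (UTC+12:00), 19:45 UTC + 12h = 07:45 Irvand standard time (rolling into the next day, 20 September 2030).
The standard-time date in Irvand, September 20, 2030, lies within the daylight-saving period (7 April – 4 October), so Irvand is on daylight time, UTC+13:00.
19:45 UTC + 13h = 08:45 Irvand (rolling into the next day, 20 September 2030).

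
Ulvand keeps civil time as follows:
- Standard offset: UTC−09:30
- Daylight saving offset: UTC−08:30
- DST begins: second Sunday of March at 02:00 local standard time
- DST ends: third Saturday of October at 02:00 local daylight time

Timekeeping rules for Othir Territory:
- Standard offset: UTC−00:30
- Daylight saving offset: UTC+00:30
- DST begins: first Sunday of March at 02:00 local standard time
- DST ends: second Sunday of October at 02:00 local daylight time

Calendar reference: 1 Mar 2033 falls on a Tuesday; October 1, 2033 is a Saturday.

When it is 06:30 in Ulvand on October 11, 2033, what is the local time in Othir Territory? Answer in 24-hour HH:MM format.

1 March 2033 is a Tuesday, so the first Sunday is March 6 and the second is March 13.
1 October 2033 is a Saturday, so the first Saturday is October 1 and the third is October 15.
October 11, 2033 falls between 13 March and 15 October, so daylight saving is in effect and Ulvand is at UTC−08:30.
06:30 Ulvand + 8h30m = 15:00 UTC.
1 March 2033 is a Tuesday, so the first Sunday is March 6.
1 October 2033 is a Saturday, so the first Sunday is October 2 and the second is October 9.
At the standard offset (UTC−00:30), 15:00 UTC − 0h30m = 14:30 Othir Territory standard time.
The standard-time date in Othir Territory, October 11, 2033, is outside the daylight-saving period (6 March – 9 October), so Othir Territory is on standard time, UTC−00:30.
15:00 UTC − 0h30m = 14:30 Othir Territory.

14:30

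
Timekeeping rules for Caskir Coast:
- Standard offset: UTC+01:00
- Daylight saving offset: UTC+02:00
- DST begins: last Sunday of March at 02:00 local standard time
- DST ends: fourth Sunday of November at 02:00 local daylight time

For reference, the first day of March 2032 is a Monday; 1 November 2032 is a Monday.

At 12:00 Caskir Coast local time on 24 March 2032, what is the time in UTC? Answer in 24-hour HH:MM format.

1 March 2032 is a Monday, so Sundays fall on 7, 14, 21, 28; the last is March 28.
1 November 2032 is a Monday, so the first Sunday is November 7 and the fourth is November 28.
Daylight saving runs 28 March – 28 November; 24 March 2032 is outside that window, so Caskir Coast is on standard time at UTC+01:00.
12:00 local − 1h = 11:00 UTC.

11:00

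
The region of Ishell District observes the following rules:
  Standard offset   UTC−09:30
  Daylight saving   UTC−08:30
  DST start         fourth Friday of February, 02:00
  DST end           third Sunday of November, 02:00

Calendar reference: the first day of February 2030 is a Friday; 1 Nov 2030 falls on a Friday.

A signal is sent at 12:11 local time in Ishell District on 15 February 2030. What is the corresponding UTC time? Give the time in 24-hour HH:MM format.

21:41

1 February 2030 is a Friday, so the first Friday is February 1 and the fourth is February 22.
1 November 2030 is a Friday, so the first Sunday is November 3 and the third is November 17.
Daylight saving runs 22 February – 17 November; 15 February 2030 is outside that window, so Ishell District is on standard time at UTC−09:30.
12:11 local + 9h30m = 21:41 UTC.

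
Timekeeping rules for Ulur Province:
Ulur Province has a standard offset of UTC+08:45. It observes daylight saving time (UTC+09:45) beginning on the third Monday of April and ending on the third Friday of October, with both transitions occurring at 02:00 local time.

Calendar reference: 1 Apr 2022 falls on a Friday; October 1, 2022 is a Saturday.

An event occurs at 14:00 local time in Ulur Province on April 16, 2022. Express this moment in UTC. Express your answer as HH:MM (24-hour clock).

1 April 2022 is a Friday, so the first Monday is April 4 and the third is April 18.
1 October 2022 is a Saturday, so the first Friday is October 7 and the third is October 21.
April 16, 2022 is outside the daylight-saving period (18 April – 21 October), so Ulur Province is on standard time, UTC+08:45.
14:00 local − 8h45m = 05:15 UTC.

05:15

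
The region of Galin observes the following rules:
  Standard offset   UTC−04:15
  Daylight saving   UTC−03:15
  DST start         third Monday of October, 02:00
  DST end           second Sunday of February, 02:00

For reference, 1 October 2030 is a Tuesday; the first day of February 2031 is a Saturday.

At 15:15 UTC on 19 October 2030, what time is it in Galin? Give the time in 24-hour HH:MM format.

1 October 2030 is a Tuesday, so the first Monday is October 7 and the third is October 21.
1 February 2031 is a Saturday, so the first Sunday is February 2 and the second is February 9.
At the standard offset (UTC−04:15), 15:15 UTC − 4h15m = 11:00 Galin standard time.
The standard-time date in Galin, 19 October 2030, does not fall between 21 October 2030 and 9 February 2031, so daylight saving is not in effect and Galin is at UTC−04:15.
15:15 UTC − 4h15m = 11:00 local.

11:00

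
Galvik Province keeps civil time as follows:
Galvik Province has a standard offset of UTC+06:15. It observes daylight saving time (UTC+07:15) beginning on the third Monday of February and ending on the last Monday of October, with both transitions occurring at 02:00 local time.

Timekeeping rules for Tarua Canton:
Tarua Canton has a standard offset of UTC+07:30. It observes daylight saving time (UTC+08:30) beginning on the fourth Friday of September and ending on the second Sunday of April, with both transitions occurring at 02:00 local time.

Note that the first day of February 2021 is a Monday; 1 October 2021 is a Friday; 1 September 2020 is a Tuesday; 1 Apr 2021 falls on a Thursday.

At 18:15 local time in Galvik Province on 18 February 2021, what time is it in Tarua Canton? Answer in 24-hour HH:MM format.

19:30

1 February 2021 is a Monday, so the first Monday is February 1 and the third is February 15.
1 October 2021 is a Friday, so Mondays fall on 4, 11, 18, 25; the last is October 25.
18 February 2021 falls between 15 February and 25 October, so daylight saving is in effect and Galvik Province is at UTC+07:15.
18:15 Galvik Province − 7h15m = 11:00 UTC.
1 September 2020 is a Tuesday, so the first Friday is September 4 and the fourth is September 25.
1 April 2021 is a Thursday, so the first Sunday is April 4 and the second is April 11.
At the standard offset (UTC+07:30), 11:00 UTC + 7h30m = 18:30 Tarua Canton standard time.
Daylight saving runs 25 September 2020 – 11 April 2021; the standard-time date in Tarua Canton, 18 February 2021, is inside that window, so Tarua Canton is at UTC+08:30.
11:00 UTC + 8h30m = 19:30 Tarua Canton.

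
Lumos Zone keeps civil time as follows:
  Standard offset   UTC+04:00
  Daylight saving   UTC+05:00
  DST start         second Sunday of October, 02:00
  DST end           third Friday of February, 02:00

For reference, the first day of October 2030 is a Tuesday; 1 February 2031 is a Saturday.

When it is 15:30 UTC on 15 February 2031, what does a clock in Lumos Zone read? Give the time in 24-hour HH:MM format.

1 October 2030 is a Tuesday, so the first Sunday is October 6 and the second is October 13.
1 February 2031 is a Saturday, so the first Friday is February 7 and the third is February 21.
At the standard offset (UTC+04:00), 15:30 UTC + 4h = 19:30 Lumos Zone standard time.
The standard-time date in Lumos Zone, 15 February 2031, falls between 13 October 2030 and 21 February 2031, so daylight saving is in effect and Lumos Zone is at UTC+05:00.
15:30 UTC + 5h = 20:30 local.

20:30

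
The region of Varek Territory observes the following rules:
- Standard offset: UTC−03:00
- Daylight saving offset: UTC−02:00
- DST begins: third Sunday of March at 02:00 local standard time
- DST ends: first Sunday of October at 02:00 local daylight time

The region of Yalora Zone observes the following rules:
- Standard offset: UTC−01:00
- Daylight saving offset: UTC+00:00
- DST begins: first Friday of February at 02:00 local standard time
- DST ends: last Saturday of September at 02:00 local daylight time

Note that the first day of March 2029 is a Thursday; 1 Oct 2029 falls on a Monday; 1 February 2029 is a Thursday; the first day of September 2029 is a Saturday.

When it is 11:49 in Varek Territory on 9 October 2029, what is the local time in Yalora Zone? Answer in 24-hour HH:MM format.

1 March 2029 is a Thursday, so the first Sunday is March 4 and the third is March 18.
1 October 2029 is a Monday, so the first Sunday is October 7.
Daylight saving runs 18 March – 7 October; 9 October 2029 is outside that window, so Varek Territory is on standard time at UTC−03:00.
11:49 Varek Territory + 3h = 14:49 UTC.
1 February 2029 is a Thursday, so the first Friday is February 2.
1 September 2029 is a Saturday, so Saturdays fall on 1, 8, 15, 22, 29; the last is September 29.
At the standard offset (UTC−01:00), 14:49 UTC − 1h = 13:49 Yalora Zone standard time.
The standard-time date in Yalora Zone, 9 October 2029, is outside the daylight-saving period (2 February – 29 September), so Yalora Zone is on standard time, UTC−01:00.
14:49 UTC − 1h = 13:49 Yalora Zone.

13:49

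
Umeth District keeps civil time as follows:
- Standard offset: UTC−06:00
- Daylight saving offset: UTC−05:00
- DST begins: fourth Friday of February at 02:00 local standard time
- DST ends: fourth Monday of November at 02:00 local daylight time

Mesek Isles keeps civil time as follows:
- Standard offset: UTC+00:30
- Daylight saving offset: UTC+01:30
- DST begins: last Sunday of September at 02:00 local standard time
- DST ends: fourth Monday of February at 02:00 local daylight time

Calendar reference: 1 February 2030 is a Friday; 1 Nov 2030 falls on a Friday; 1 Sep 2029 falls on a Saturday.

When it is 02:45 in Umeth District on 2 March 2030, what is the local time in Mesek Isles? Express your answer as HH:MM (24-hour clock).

1 February 2030 is a Friday, so the first Friday is February 1 and the fourth is February 22.
1 November 2030 is a Friday, so the first Monday is November 4 and the fourth is November 25.
Daylight saving runs 22 February – 25 November; 2 March 2030 is inside that window, so Umeth District is at UTC−05:00.
02:45 Umeth District + 5h = 07:45 UTC.
1 September 2029 is a Saturday, so Sundays fall on 2, 9, 16, 23, 30; the last is September 30.
1 February 2030 is a Friday, so the first Monday is February 4 and the fourth is February 25.
At the standard offset (UTC+00:30), 07:45 UTC + 0h30m = 08:15 Mesek Isles standard time.
The standard-time date in Mesek Isles, 2 March 2030, does not fall between 30 September 2029 and 25 February 2030, so daylight saving is not in effect and Mesek Isles is at UTC+00:30.
07:45 UTC + 0h30m = 08:15 Mesek Isles.

08:15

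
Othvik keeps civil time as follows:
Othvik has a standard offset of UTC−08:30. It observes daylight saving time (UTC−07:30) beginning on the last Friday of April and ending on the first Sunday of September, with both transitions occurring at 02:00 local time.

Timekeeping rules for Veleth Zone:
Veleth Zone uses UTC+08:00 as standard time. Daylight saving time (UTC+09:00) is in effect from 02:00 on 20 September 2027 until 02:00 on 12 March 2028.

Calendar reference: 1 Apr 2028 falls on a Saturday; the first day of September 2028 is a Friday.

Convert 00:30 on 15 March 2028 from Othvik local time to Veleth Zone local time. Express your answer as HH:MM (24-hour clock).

17:00

1 April 2028 is a Saturday, so Fridays fall on 7, 14, 21, 28; the last is April 28.
1 September 2028 is a Friday, so the first Sunday is September 3.
15 March 2028 does not fall between 28 April and 3 September, so daylight saving is not in effect and Othvik is at UTC−08:30.
00:30 Othvik + 8h30m = 09:00 UTC.
At the standard offset (UTC+08:00), 09:00 UTC + 8h = 17:00 Veleth Zone standard time.
The standard-time date in Veleth Zone, 15 March 2028, does not fall between 20 September 2027 and 12 March 2028, so daylight saving is not in effect and Veleth Zone is at UTC+08:00.
09:00 UTC + 8h = 17:00 Veleth Zone.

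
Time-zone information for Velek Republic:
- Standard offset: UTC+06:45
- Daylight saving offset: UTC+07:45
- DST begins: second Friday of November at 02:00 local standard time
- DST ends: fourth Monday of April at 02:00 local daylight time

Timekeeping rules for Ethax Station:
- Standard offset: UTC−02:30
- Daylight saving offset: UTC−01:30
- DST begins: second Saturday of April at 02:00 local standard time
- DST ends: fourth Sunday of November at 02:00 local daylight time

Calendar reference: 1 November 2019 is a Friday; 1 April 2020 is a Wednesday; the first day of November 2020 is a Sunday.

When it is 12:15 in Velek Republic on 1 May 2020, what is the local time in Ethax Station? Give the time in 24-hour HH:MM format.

1 November 2019 is a Friday, so the first Friday is November 1 and the second is November 8.
1 April 2020 is a Wednesday, so the first Monday is April 6 and the fourth is April 27.
1 May 2020 is outside the daylight-saving period (8 November 2019 – 27 April 2020), so Velek Republic is on standard time, UTC+06:45.
12:15 Velek Republic − 6h45m = 05:30 UTC.
1 April 2020 is a Wednesday, so the first Saturday is April 4 and the second is April 11.
1 November 2020 is a Sunday, so the first Sunday is November 1 and the fourth is November 22.
At the standard offset (UTC−02:30), 05:30 UTC − 2h30m = 03:00 Ethax Station standard time.
The standard-time date in Ethax Station, 1 May 2020, lies within the daylight-saving period (11 April – 22 November), so Ethax Station is on daylight time, UTC−01:30.
05:30 UTC − 1h30m = 04:00 Ethax Station.

04:00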